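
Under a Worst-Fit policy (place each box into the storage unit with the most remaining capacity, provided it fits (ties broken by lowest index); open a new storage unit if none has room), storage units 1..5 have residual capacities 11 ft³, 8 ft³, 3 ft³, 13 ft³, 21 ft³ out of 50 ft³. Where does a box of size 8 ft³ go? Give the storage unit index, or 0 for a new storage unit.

5

Storage units with room: storage unit 1 (11 ft³), storage unit 2 (8 ft³), storage unit 4 (13 ft³), storage unit 5 (21 ft³).
Most room is storage unit 5 with 21 ft³ free.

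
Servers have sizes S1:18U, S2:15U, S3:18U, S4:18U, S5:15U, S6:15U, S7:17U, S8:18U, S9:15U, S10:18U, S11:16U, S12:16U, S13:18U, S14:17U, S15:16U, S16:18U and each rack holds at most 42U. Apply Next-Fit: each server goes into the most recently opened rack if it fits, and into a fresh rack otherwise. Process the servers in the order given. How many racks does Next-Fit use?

8 racks

rack 1: place S1 (18U), 24U left
rack 1: place S2 (15U), 9U left
rack 2: place S3 (18U), 24U left
rack 2: place S4 (18U), 6U left
rack 3: place S5 (15U), 27U left
rack 3: place S6 (15U), 12U left
rack 4: place S7 (17U), 25U left
rack 4: place S8 (18U), 7U left
rack 5: place S9 (15U), 27U left
rack 5: place S10 (18U), 9U left
rack 6: place S11 (16U), 26U left
rack 6: place S12 (16U), 10U left
rack 7: place S13 (18U), 24U left
rack 7: place S14 (17U), 7U left
rack 8: place S15 (16U), 26U left
rack 8: place S16 (18U), 8U left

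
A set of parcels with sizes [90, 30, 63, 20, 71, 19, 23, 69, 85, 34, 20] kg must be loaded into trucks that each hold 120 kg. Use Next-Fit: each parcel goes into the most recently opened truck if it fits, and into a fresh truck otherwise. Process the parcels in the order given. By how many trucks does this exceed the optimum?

Next-Fit: [90,30] [63,20] [71,19,23] [69] [85,34] [20] → 6 trucks.
Total size 524 kg; any packing needs at least ⌈524/120⌉ = 5 trucks.
An optimal packing achieves that bound: [90,30] [85,34] [71,23,20] [69,20,19] [63] → 5 trucks.
Excess: 6 − 5 = 1.

1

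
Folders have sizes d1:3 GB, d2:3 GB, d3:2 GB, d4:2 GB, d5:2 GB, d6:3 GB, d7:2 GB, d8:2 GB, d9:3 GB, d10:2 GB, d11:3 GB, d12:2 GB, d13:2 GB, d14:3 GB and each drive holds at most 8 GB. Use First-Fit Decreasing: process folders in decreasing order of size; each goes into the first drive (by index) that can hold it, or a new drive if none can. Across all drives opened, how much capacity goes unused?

6

Sorted descending: 3, 3, 3, 3, 3, 3, 2, 2, 2, 2, 2, 2, 2, 2.
drive 1: place 3 GB, 5 GB left
drive 1: place 3 GB, 2 GB left
drive 2: place 3 GB, 5 GB left
drive 2: place 3 GB, 2 GB left
drive 3: place 3 GB, 5 GB left
drive 3: place 3 GB, 2 GB left
drive 1: place 2 GB, 0 GB left
drive 2: place 2 GB, 0 GB left
drive 3: place 2 GB, 0 GB left
drive 4: place 2 GB, 6 GB left
drive 4: place 2 GB, 4 GB left
drive 4: place 2 GB, 2 GB left
drive 4: place 2 GB, 0 GB left
drive 5: place 2 GB, 6 GB left
5 drives × 8 GB = 40 GB; used 34 GB; unused 6 GB.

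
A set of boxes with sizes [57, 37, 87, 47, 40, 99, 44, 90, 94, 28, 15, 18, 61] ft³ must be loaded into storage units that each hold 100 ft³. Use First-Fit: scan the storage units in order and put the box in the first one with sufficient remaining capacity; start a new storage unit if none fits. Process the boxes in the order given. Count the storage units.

storage unit 1: place 57 ft³, 43 ft³ left
storage unit 1: place 37 ft³, 6 ft³ left
storage unit 2: place 87 ft³, 13 ft³ left
storage unit 3: place 47 ft³, 53 ft³ left
storage unit 3: place 40 ft³, 13 ft³ left
storage unit 4: place 99 ft³, 1 ft³ left
storage unit 5: place 44 ft³, 56 ft³ left
storage unit 6: place 90 ft³, 10 ft³ left
storage unit 7: place 94 ft³, 6 ft³ left
storage unit 5: place 28 ft³, 28 ft³ left
storage unit 5: place 15 ft³, 13 ft³ left
storage unit 8: place 18 ft³, 82 ft³ left
storage unit 8: place 61 ft³, 21 ft³ left
Final storage units: [57,37] [87] [47,40] [99] [44,28,15] [90] [94] [18,61].

8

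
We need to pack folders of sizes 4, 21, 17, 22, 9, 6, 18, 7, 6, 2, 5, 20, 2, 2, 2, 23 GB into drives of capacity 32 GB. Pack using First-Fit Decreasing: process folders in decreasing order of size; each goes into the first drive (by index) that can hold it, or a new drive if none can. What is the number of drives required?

Sorted descending: 23, 22, 21, 20, 18, 17, 9, 7, 6, 6, 5, 4, 2, 2, 2, 2.
drive 1: place 23 GB, 9 GB left
drive 2: place 22 GB, 10 GB left
drive 3: place 21 GB, 11 GB left
drive 4: place 20 GB, 12 GB left
drive 5: place 18 GB, 14 GB left
drive 6: place 17 GB, 15 GB left
drive 1: place 9 GB, 0 GB left
drive 2: place 7 GB, 3 GB left
drive 3: place 6 GB, 5 GB left
drive 4: place 6 GB, 6 GB left
drive 3: place 5 GB, 0 GB left
drive 4: place 4 GB, 2 GB left
drive 2: place 2 GB, 1 GB left
drive 4: place 2 GB, 0 GB left
drive 5: place 2 GB, 12 GB left
drive 5: place 2 GB, 10 GB left
Final drives: [23,9] [22,7,2] [21,6,5] [20,6,4,2] [18,2,2] [17].

6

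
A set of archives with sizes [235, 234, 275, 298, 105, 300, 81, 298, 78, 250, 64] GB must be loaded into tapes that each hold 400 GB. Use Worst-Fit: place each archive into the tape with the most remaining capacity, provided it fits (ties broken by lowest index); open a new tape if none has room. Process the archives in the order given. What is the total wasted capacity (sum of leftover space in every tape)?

235 GB → tape 1 (remaining 165 GB)
234 GB → tape 2 (remaining 166 GB)
275 GB → tape 3 (remaining 125 GB)
298 GB → tape 4 (remaining 102 GB)
105 GB → tape 2 (remaining 61 GB)
300 GB → tape 5 (remaining 100 GB)
81 GB → tape 1 (remaining 84 GB)
298 GB → tape 6 (remaining 102 GB)
78 GB → tape 3 (remaining 47 GB)
250 GB → tape 7 (remaining 150 GB)
64 GB → tape 7 (remaining 86 GB)
7 tapes × 400 GB = 2800 GB; used 2218 GB; unused 582 GB.

582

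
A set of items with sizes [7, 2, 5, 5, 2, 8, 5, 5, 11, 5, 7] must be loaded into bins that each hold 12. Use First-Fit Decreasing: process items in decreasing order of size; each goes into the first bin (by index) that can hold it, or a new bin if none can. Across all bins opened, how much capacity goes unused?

Sorted descending: 11, 8, 7, 7, 5, 5, 5, 5, 5, 2, 2.
11 → bin 1 (remaining 1)
8 → bin 2 (remaining 4)
7 → bin 3 (remaining 5)
7 → bin 4 (remaining 5)
5 → bin 3 (remaining 0)
5 → bin 4 (remaining 0)
5 → bin 5 (remaining 7)
5 → bin 5 (remaining 2)
5 → bin 6 (remaining 7)
2 → bin 2 (remaining 2)
2 → bin 2 (remaining 0)
6 bins × 12 = 72; used 62; unused 10.

10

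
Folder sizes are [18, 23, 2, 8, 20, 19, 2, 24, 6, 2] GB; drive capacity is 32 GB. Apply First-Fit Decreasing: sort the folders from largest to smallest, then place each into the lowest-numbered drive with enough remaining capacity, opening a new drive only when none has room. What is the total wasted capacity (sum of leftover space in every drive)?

36

Sorted descending: 24, 23, 20, 19, 18, 8, 6, 2, 2, 2.
24 GB → drive 1 (remaining 8 GB)
23 GB → drive 2 (remaining 9 GB)
20 GB → drive 3 (remaining 12 GB)
19 GB → drive 4 (remaining 13 GB)
18 GB → drive 5 (remaining 14 GB)
8 GB → drive 1 (remaining 0 GB)
6 GB → drive 2 (remaining 3 GB)
2 GB → drive 2 (remaining 1 GB)
2 GB → drive 3 (remaining 10 GB)
2 GB → drive 3 (remaining 8 GB)
5 drives × 32 GB = 160 GB; used 124 GB; unused 36 GB.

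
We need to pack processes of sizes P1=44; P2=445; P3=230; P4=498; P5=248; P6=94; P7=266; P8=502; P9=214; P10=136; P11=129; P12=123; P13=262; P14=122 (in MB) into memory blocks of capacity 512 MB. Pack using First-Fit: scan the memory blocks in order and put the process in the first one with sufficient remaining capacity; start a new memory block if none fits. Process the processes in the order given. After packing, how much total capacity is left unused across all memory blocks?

271

P1 (44 MB) → memory block 1 (remaining 468 MB)
P2 (445 MB) → memory block 1 (remaining 23 MB)
P3 (230 MB) → memory block 2 (remaining 282 MB)
P4 (498 MB) → memory block 3 (remaining 14 MB)
P5 (248 MB) → memory block 2 (remaining 34 MB)
P6 (94 MB) → memory block 4 (remaining 418 MB)
P7 (266 MB) → memory block 4 (remaining 152 MB)
P8 (502 MB) → memory block 5 (remaining 10 MB)
P9 (214 MB) → memory block 6 (remaining 298 MB)
P10 (136 MB) → memory block 4 (remaining 16 MB)
P11 (129 MB) → memory block 6 (remaining 169 MB)
P12 (123 MB) → memory block 6 (remaining 46 MB)
P13 (262 MB) → memory block 7 (remaining 250 MB)
P14 (122 MB) → memory block 7 (remaining 128 MB)
7 memory blocks × 512 MB = 3584 MB; used 3313 MB; unused 271 MB.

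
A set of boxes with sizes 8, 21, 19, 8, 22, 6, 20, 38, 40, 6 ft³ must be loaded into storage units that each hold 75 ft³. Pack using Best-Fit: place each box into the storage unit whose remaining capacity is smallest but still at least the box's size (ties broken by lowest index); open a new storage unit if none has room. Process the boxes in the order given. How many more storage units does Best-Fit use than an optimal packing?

Best-Fit: [8,21,19,8,6,6] [22,20] [38] [40] → 4 storage units.
Total size 188 ft³; any packing needs at least ⌈188/75⌉ = 3 storage units.
An optimal packing achieves that bound: [40,22,8] [38,21,8,6] [20,19,6] → 3 storage units.
Excess: 4 − 3 = 1.

1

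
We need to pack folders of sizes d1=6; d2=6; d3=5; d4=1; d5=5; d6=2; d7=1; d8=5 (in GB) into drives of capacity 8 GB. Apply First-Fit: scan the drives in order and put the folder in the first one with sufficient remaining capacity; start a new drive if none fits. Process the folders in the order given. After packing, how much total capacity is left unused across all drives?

Put d1 (6 GB) in drive 1; 2 GB remain.
Put d2 (6 GB) in drive 2; 2 GB remain.
Put d3 (5 GB) in drive 3; 3 GB remain.
Put d4 (1 GB) in drive 1; 1 GB remain.
Put d5 (5 GB) in drive 4; 3 GB remain.
Put d6 (2 GB) in drive 2; 0 GB remain.
Put d7 (1 GB) in drive 1; 0 GB remain.
Put d8 (5 GB) in drive 5; 3 GB remain.
5 drives × 8 GB = 40 GB; used 31 GB; unused 9 GB.

9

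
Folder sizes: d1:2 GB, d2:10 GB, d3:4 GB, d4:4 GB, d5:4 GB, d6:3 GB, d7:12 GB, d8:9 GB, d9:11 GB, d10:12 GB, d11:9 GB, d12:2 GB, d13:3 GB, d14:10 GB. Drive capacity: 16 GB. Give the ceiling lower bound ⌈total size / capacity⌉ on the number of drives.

Total size = 2 + 10 + 4 + 4 + 4 + 3 + 12 + 9 + 11 + 12 + 9 + 2 + 3 + 10 = 95 GB.
⌈95 / 16⌉ = 6.

6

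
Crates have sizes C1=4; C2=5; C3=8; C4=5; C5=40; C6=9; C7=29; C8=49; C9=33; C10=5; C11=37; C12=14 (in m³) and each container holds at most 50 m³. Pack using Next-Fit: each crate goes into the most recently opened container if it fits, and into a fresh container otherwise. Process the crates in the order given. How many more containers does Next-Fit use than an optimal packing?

2

Next-Fit: [4,5,8,5] [40,9] [29] [49] [33,5] [37] [14] → 7 containers.
Total size 238 m³; any packing needs at least ⌈238/50⌉ = 5 containers.
An optimal packing achieves that bound: [49] [40,9] [37,8,5] [33,14] [29,5,5,4] → 5 containers.
Excess: 7 − 5 = 2.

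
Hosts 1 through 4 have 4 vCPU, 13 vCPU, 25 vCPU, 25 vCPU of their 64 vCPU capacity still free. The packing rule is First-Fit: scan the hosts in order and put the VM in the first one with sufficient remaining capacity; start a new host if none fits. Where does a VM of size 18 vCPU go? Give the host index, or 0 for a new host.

3

Hosts with room: host 3 (25 vCPU), host 4 (25 vCPU).
The first with room is host 3.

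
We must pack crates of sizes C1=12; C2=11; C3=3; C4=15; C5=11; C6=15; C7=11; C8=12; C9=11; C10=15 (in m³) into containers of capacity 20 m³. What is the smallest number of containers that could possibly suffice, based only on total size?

6

Total size = 12 + 11 + 3 + 15 + 11 + 15 + 11 + 12 + 11 + 15 = 116 m³.
⌈116 / 20⌉ = 6.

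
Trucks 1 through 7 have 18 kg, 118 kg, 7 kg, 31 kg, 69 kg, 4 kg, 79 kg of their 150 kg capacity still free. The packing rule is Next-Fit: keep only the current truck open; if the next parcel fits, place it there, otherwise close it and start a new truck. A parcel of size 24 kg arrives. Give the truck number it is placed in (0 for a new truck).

Next-Fit only looks at truck 7, which has 79 kg free.
24 kg fits there.

7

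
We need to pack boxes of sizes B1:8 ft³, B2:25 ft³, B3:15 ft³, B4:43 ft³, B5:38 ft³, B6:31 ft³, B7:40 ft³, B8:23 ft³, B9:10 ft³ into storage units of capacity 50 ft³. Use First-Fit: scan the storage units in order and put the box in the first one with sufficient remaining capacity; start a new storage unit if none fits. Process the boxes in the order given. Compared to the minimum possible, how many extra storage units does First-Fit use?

First-Fit: [8,25,15] [43] [38,10] [31] [40] [23] → 6 storage units.
Total size 233 ft³; any packing needs at least ⌈233/50⌉ = 5 storage units.
An optimal packing achieves that bound: [43] [40,10] [38,8] [31,15] [25,23] → 5 storage units.
Excess: 6 − 5 = 1.

1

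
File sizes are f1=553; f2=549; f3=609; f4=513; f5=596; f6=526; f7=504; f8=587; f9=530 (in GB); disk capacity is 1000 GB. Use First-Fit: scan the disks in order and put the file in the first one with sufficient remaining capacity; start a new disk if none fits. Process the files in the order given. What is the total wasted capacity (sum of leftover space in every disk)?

Put f1 (553 GB) in disk 1; 447 GB remain.
Put f2 (549 GB) in disk 2; 451 GB remain.
Put f3 (609 GB) in disk 3; 391 GB remain.
Put f4 (513 GB) in disk 4; 487 GB remain.
Put f5 (596 GB) in disk 5; 404 GB remain.
Put f6 (526 GB) in disk 6; 474 GB remain.
Put f7 (504 GB) in disk 7; 496 GB remain.
Put f8 (587 GB) in disk 8; 413 GB remain.
Put f9 (530 GB) in disk 9; 470 GB remain.
9 disks × 1000 GB = 9000 GB; used 4967 GB; unused 4033 GB.

4033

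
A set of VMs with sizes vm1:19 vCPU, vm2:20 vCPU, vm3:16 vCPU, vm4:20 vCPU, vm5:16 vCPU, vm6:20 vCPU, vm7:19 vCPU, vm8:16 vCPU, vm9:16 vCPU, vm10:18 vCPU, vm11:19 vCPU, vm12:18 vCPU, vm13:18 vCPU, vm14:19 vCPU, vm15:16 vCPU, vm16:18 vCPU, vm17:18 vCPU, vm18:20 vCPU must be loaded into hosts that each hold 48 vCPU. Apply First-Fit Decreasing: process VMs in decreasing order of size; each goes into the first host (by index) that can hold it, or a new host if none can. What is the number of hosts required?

9

Sorted descending: 20, 20, 20, 20, 19, 19, 19, 19, 18, 18, 18, 18, 18, 16, 16, 16, 16, 16.
Put 20 vCPU in host 1; 28 vCPU remain.
Put 20 vCPU in host 1; 8 vCPU remain.
Put 20 vCPU in host 2; 28 vCPU remain.
Put 20 vCPU in host 2; 8 vCPU remain.
Put 19 vCPU in host 3; 29 vCPU remain.
Put 19 vCPU in host 3; 10 vCPU remain.
Put 19 vCPU in host 4; 29 vCPU remain.
Put 19 vCPU in host 4; 10 vCPU remain.
Put 18 vCPU in host 5; 30 vCPU remain.
Put 18 vCPU in host 5; 12 vCPU remain.
Put 18 vCPU in host 6; 30 vCPU remain.
Put 18 vCPU in host 6; 12 vCPU remain.
Put 18 vCPU in host 7; 30 vCPU remain.
Put 16 vCPU in host 7; 14 vCPU remain.
Put 16 vCPU in host 8; 32 vCPU remain.
Put 16 vCPU in host 8; 16 vCPU remain.
Put 16 vCPU in host 8; 0 vCPU remain.
Put 16 vCPU in host 9; 32 vCPU remain.
Final hosts: [20,20] [20,20] [19,19] [19,19] [18,18] [18,18] [18,16] [16,16,16] [16].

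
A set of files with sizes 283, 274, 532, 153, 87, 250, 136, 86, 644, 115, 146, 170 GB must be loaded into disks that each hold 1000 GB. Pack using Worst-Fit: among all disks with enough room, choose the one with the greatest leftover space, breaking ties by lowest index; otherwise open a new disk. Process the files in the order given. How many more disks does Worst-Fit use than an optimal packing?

1

Worst-Fit: [283,274,87,250] [532,153,136,86] [644,115,146] [170] → 4 disks.
Total size 2876 GB; any packing needs at least ⌈2876/1000⌉ = 3 disks.
An optimal packing achieves that bound: [644,283] [532,274,170] [250,153,146,136,115,87,86] → 3 disks.
Excess: 4 − 3 = 1.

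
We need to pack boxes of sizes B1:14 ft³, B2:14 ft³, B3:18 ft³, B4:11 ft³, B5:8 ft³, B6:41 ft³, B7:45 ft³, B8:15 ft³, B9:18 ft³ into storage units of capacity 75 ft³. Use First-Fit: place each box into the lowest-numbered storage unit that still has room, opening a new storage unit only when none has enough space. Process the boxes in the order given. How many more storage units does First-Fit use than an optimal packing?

First-Fit: [14,14,18,11,8] [41,15,18] [45] → 3 storage units.
Total size 184 ft³; any packing needs at least ⌈184/75⌉ = 3 storage units.
So 3 is already optimal.

0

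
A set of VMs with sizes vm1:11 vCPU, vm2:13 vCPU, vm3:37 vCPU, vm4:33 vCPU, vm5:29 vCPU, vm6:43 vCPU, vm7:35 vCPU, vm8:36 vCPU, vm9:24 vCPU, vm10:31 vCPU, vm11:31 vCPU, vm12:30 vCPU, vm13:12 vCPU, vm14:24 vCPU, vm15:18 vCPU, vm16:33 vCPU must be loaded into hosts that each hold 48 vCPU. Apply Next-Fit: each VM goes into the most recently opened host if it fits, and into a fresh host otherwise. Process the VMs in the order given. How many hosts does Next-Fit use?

13

Put vm1 (11 vCPU) in host 1; 37 vCPU remain.
Put vm2 (13 vCPU) in host 1; 24 vCPU remain.
Put vm3 (37 vCPU) in host 2; 11 vCPU remain.
Put vm4 (33 vCPU) in host 3; 15 vCPU remain.
Put vm5 (29 vCPU) in host 4; 19 vCPU remain.
Put vm6 (43 vCPU) in host 5; 5 vCPU remain.
Put vm7 (35 vCPU) in host 6; 13 vCPU remain.
Put vm8 (36 vCPU) in host 7; 12 vCPU remain.
Put vm9 (24 vCPU) in host 8; 24 vCPU remain.
Put vm10 (31 vCPU) in host 9; 17 vCPU remain.
Put vm11 (31 vCPU) in host 10; 17 vCPU remain.
Put vm12 (30 vCPU) in host 11; 18 vCPU remain.
Put vm13 (12 vCPU) in host 11; 6 vCPU remain.
Put vm14 (24 vCPU) in host 12; 24 vCPU remain.
Put vm15 (18 vCPU) in host 12; 6 vCPU remain.
Put vm16 (33 vCPU) in host 13; 15 vCPU remain.
Final hosts: [11,13] [37] [33] [29] [43] [35] [36] [24] [31] [31] [30,12] [24,18] [33].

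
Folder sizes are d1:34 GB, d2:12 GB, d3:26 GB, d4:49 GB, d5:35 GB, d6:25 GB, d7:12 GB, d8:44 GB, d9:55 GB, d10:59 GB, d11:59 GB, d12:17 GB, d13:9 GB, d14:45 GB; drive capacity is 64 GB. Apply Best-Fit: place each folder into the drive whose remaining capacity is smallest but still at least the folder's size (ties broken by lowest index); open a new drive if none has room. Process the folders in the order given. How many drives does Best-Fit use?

Put d1 (34 GB) in drive 1; 30 GB remain.
Put d2 (12 GB) in drive 1; 18 GB remain.
Put d3 (26 GB) in drive 2; 38 GB remain.
Put d4 (49 GB) in drive 3; 15 GB remain.
Put d5 (35 GB) in drive 2; 3 GB remain.
Put d6 (25 GB) in drive 4; 39 GB remain.
Put d7 (12 GB) in drive 3; 3 GB remain.
Put d8 (44 GB) in drive 5; 20 GB remain.
Put d9 (55 GB) in drive 6; 9 GB remain.
Put d10 (59 GB) in drive 7; 5 GB remain.
Put d11 (59 GB) in drive 8; 5 GB remain.
Put d12 (17 GB) in drive 1; 1 GB remain.
Put d13 (9 GB) in drive 6; 0 GB remain.
Put d14 (45 GB) in drive 9; 19 GB remain.

9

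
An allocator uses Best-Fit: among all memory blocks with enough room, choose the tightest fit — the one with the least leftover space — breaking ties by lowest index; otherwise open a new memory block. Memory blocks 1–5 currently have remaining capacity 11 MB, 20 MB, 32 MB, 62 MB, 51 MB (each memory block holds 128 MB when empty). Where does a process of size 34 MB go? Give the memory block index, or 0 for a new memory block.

Memory blocks with room: memory block 4 (62 MB), memory block 5 (51 MB).
Tightest fit is memory block 5 with 51 MB free.

5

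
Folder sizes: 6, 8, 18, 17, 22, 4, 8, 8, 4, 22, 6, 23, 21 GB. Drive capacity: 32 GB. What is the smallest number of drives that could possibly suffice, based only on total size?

Total size = 6 + 8 + 18 + 17 + 22 + 4 + 8 + 8 + 4 + 22 + 6 + 23 + 21 = 167 GB.
⌈167 / 32⌉ = 6.

6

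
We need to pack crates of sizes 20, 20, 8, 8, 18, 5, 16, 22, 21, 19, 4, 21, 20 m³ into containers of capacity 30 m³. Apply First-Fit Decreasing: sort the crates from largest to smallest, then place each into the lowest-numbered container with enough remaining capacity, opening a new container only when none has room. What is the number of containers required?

9

Sorted descending: 22, 21, 21, 20, 20, 20, 19, 18, 16, 8, 8, 5, 4.
Put 22 m³ in container 1; 8 m³ remain.
Put 21 m³ in container 2; 9 m³ remain.
Put 21 m³ in container 3; 9 m³ remain.
Put 20 m³ in container 4; 10 m³ remain.
Put 20 m³ in container 5; 10 m³ remain.
Put 20 m³ in container 6; 10 m³ remain.
Put 19 m³ in container 7; 11 m³ remain.
Put 18 m³ in container 8; 12 m³ remain.
Put 16 m³ in container 9; 14 m³ remain.
Put 8 m³ in container 1; 0 m³ remain.
Put 8 m³ in container 2; 1 m³ remain.
Put 5 m³ in container 3; 4 m³ remain.
Put 4 m³ in container 3; 0 m³ remain.
Final containers: [22,8] [21,8] [21,5,4] [20] [20] [20] [19] [18] [16].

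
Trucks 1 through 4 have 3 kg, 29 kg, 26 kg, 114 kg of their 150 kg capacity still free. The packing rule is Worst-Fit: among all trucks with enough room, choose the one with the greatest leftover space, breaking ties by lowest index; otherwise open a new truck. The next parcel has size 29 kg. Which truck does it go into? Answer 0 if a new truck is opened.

4

Trucks with room: truck 2 (29 kg), truck 4 (114 kg).
Most room is truck 4 with 114 kg free.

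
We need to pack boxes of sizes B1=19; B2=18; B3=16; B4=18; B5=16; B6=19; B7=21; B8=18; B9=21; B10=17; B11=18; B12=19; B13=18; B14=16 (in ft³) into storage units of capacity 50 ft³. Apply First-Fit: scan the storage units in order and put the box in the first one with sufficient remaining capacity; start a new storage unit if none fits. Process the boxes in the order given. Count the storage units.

B1 (19 ft³) → storage unit 1 (remaining 31 ft³)
B2 (18 ft³) → storage unit 1 (remaining 13 ft³)
B3 (16 ft³) → storage unit 2 (remaining 34 ft³)
B4 (18 ft³) → storage unit 2 (remaining 16 ft³)
B5 (16 ft³) → storage unit 2 (remaining 0 ft³)
B6 (19 ft³) → storage unit 3 (remaining 31 ft³)
B7 (21 ft³) → storage unit 3 (remaining 10 ft³)
B8 (18 ft³) → storage unit 4 (remaining 32 ft³)
B9 (21 ft³) → storage unit 4 (remaining 11 ft³)
B10 (17 ft³) → storage unit 5 (remaining 33 ft³)
B11 (18 ft³) → storage unit 5 (remaining 15 ft³)
B12 (19 ft³) → storage unit 6 (remaining 31 ft³)
B13 (18 ft³) → storage unit 6 (remaining 13 ft³)
B14 (16 ft³) → storage unit 7 (remaining 34 ft³)
Final storage units: [19,18] [16,18,16] [19,21] [18,21] [17,18] [19,18] [16].

7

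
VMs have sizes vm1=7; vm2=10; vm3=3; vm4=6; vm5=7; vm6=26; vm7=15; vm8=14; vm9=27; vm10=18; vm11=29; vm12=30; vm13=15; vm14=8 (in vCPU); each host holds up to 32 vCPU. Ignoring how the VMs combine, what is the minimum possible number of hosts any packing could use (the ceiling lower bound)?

7 hosts

Total size = 7 + 10 + 3 + 6 + 7 + 26 + 15 + 14 + 27 + 18 + 29 + 30 + 15 + 8 = 215 vCPU.
⌈215 / 32⌉ = 7.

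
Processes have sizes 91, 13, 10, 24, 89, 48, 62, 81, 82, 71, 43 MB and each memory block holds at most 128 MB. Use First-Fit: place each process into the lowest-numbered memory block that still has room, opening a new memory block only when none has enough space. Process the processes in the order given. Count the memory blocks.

memory block 1: place 91 MB, 37 MB left
memory block 1: place 13 MB, 24 MB left
memory block 1: place 10 MB, 14 MB left
memory block 2: place 24 MB, 104 MB left
memory block 2: place 89 MB, 15 MB left
memory block 3: place 48 MB, 80 MB left
memory block 3: place 62 MB, 18 MB left
memory block 4: place 81 MB, 47 MB left
memory block 5: place 82 MB, 46 MB left
memory block 6: place 71 MB, 57 MB left
memory block 4: place 43 MB, 4 MB left

6 memory blocks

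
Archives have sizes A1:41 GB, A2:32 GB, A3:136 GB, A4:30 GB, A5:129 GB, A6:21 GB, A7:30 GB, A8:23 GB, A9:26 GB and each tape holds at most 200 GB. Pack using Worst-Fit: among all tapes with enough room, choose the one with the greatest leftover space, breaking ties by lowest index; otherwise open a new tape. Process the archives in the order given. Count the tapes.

Put A1 (41 GB) in tape 1; 159 GB remain.
Put A2 (32 GB) in tape 1; 127 GB remain.
Put A3 (136 GB) in tape 2; 64 GB remain.
Put A4 (30 GB) in tape 1; 97 GB remain.
Put A5 (129 GB) in tape 3; 71 GB remain.
Put A6 (21 GB) in tape 1; 76 GB remain.
Put A7 (30 GB) in tape 1; 46 GB remain.
Put A8 (23 GB) in tape 3; 48 GB remain.
Put A9 (26 GB) in tape 2; 38 GB remain.
Final tapes: [41,32,30,21,30] [136,26] [129,23].

3 tapes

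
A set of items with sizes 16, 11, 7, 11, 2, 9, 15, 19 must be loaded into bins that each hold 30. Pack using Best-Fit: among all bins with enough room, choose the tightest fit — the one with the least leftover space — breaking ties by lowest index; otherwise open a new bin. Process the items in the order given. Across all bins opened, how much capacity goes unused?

Put 16 in bin 1; 14 remain.
Put 11 in bin 1; 3 remain.
Put 7 in bin 2; 23 remain.
Put 11 in bin 2; 12 remain.
Put 2 in bin 1; 1 remain.
Put 9 in bin 2; 3 remain.
Put 15 in bin 3; 15 remain.
Put 19 in bin 4; 11 remain.
4 bins × 30 = 120; used 90; unused 30.

30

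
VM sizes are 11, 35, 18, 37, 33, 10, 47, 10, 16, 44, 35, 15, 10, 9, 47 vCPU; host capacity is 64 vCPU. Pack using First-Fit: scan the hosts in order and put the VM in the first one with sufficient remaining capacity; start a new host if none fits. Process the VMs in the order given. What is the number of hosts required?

11 vCPU → host 1 (remaining 53 vCPU)
35 vCPU → host 1 (remaining 18 vCPU)
18 vCPU → host 1 (remaining 0 vCPU)
37 vCPU → host 2 (remaining 27 vCPU)
33 vCPU → host 3 (remaining 31 vCPU)
10 vCPU → host 2 (remaining 17 vCPU)
47 vCPU → host 4 (remaining 17 vCPU)
10 vCPU → host 2 (remaining 7 vCPU)
16 vCPU → host 3 (remaining 15 vCPU)
44 vCPU → host 5 (remaining 20 vCPU)
35 vCPU → host 6 (remaining 29 vCPU)
15 vCPU → host 3 (remaining 0 vCPU)
10 vCPU → host 4 (remaining 7 vCPU)
9 vCPU → host 5 (remaining 11 vCPU)
47 vCPU → host 7 (remaining 17 vCPU)
Final hosts: [11,35,18] [37,10,10] [33,16,15] [47,10] [44,9] [35] [47].

7 hosts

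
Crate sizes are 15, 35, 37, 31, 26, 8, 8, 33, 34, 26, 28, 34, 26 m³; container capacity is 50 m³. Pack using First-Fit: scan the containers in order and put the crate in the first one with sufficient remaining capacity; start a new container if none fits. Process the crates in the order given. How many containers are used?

15 m³ → container 1 (remaining 35 m³)
35 m³ → container 1 (remaining 0 m³)
37 m³ → container 2 (remaining 13 m³)
31 m³ → container 3 (remaining 19 m³)
26 m³ → container 4 (remaining 24 m³)
8 m³ → container 2 (remaining 5 m³)
8 m³ → container 3 (remaining 11 m³)
33 m³ → container 5 (remaining 17 m³)
34 m³ → container 6 (remaining 16 m³)
26 m³ → container 7 (remaining 24 m³)
28 m³ → container 8 (remaining 22 m³)
34 m³ → container 9 (remaining 16 m³)
26 m³ → container 10 (remaining 24 m³)

10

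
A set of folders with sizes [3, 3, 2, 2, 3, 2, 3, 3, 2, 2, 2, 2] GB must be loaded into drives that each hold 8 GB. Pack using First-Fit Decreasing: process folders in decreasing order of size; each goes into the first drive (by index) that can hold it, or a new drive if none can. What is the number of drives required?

Sorted descending: 3, 3, 3, 3, 3, 2, 2, 2, 2, 2, 2, 2.
drive 1: place 3 GB, 5 GB left
drive 1: place 3 GB, 2 GB left
drive 2: place 3 GB, 5 GB left
drive 2: place 3 GB, 2 GB left
drive 3: place 3 GB, 5 GB left
drive 1: place 2 GB, 0 GB left
drive 2: place 2 GB, 0 GB left
drive 3: place 2 GB, 3 GB left
drive 3: place 2 GB, 1 GB left
drive 4: place 2 GB, 6 GB left
drive 4: place 2 GB, 4 GB left
drive 4: place 2 GB, 2 GB left
Final drives: [3,3,2] [3,3,2] [3,2,2] [2,2,2].

4 drives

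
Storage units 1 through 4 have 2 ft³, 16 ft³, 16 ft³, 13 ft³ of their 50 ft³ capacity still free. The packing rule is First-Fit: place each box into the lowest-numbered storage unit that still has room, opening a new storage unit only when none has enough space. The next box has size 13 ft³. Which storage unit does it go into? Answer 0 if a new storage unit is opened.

Storage units with room: storage unit 2 (16 ft³), storage unit 3 (16 ft³), storage unit 4 (13 ft³).
The first with room is storage unit 2.

2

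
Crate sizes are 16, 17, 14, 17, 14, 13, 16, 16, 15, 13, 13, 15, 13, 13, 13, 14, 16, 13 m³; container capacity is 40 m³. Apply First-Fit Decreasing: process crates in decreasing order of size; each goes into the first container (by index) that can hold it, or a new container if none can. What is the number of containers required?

Sorted descending: 17, 17, 16, 16, 16, 16, 15, 15, 14, 14, 14, 13, 13, 13, 13, 13, 13, 13.
container 1: place 17 m³, 23 m³ left
container 1: place 17 m³, 6 m³ left
container 2: place 16 m³, 24 m³ left
container 2: place 16 m³, 8 m³ left
container 3: place 16 m³, 24 m³ left
container 3: place 16 m³, 8 m³ left
container 4: place 15 m³, 25 m³ left
container 4: place 15 m³, 10 m³ left
container 5: place 14 m³, 26 m³ left
container 5: place 14 m³, 12 m³ left
container 6: place 14 m³, 26 m³ left
container 6: place 13 m³, 13 m³ left
container 6: place 13 m³, 0 m³ left
container 7: place 13 m³, 27 m³ left
container 7: place 13 m³, 14 m³ left
container 7: place 13 m³, 1 m³ left
container 8: place 13 m³, 27 m³ left
container 8: place 13 m³, 14 m³ left

8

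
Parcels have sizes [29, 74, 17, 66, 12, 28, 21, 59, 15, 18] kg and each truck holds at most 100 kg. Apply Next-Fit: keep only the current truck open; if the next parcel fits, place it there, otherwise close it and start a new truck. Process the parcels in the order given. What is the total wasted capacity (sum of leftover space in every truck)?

truck 1: place 29 kg, 71 kg left
truck 2: place 74 kg, 26 kg left
truck 2: place 17 kg, 9 kg left
truck 3: place 66 kg, 34 kg left
truck 3: place 12 kg, 22 kg left
truck 4: place 28 kg, 72 kg left
truck 4: place 21 kg, 51 kg left
truck 5: place 59 kg, 41 kg left
truck 5: place 15 kg, 26 kg left
truck 5: place 18 kg, 8 kg left
5 trucks × 100 kg = 500 kg; used 339 kg; unused 161 kg.

161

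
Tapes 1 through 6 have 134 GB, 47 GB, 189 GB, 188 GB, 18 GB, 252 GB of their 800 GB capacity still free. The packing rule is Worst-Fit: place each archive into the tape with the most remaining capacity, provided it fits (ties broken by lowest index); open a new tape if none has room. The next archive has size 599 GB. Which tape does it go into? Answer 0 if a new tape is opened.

0

No tape has ≥ 599 GB free, so a new tape is opened.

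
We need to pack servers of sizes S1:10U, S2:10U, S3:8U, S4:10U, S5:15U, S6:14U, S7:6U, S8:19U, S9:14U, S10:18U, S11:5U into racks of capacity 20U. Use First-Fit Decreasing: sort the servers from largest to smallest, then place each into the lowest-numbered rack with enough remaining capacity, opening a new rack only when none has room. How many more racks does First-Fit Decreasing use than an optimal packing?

0

First-Fit Decreasing: [19] [18] [15,5] [14,6] [14] [10,10] [10,8] → 7 racks.
Total size 129U; any packing needs at least ⌈129/20⌉ = 7 racks.
So 7 is already optimal.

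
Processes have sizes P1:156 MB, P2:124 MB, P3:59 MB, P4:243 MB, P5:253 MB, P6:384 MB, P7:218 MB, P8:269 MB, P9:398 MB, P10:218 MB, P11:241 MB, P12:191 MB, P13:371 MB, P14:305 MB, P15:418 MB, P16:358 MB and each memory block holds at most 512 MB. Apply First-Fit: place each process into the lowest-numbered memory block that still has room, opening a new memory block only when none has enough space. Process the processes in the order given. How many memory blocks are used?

Put P1 (156 MB) in memory block 1; 356 MB remain.
Put P2 (124 MB) in memory block 1; 232 MB remain.
Put P3 (59 MB) in memory block 1; 173 MB remain.
Put P4 (243 MB) in memory block 2; 269 MB remain.
Put P5 (253 MB) in memory block 2; 16 MB remain.
Put P6 (384 MB) in memory block 3; 128 MB remain.
Put P7 (218 MB) in memory block 4; 294 MB remain.
Put P8 (269 MB) in memory block 4; 25 MB remain.
Put P9 (398 MB) in memory block 5; 114 MB remain.
Put P10 (218 MB) in memory block 6; 294 MB remain.
Put P11 (241 MB) in memory block 6; 53 MB remain.
Put P12 (191 MB) in memory block 7; 321 MB remain.
Put P13 (371 MB) in memory block 8; 141 MB remain.
Put P14 (305 MB) in memory block 7; 16 MB remain.
Put P15 (418 MB) in memory block 9; 94 MB remain.
Put P16 (358 MB) in memory block 10; 154 MB remain.
Final memory blocks: [156,124,59] [243,253] [384] [218,269] [398] [218,241] [191,305] [371] [418] [358].

10 memory blocks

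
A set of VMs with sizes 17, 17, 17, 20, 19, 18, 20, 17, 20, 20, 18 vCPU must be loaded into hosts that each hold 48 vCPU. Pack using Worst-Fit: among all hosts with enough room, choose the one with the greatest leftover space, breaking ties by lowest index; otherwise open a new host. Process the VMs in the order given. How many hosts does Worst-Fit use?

host 1: place 17 vCPU, 31 vCPU left
host 1: place 17 vCPU, 14 vCPU left
host 2: place 17 vCPU, 31 vCPU left
host 2: place 20 vCPU, 11 vCPU left
host 3: place 19 vCPU, 29 vCPU left
host 3: place 18 vCPU, 11 vCPU left
host 4: place 20 vCPU, 28 vCPU left
host 4: place 17 vCPU, 11 vCPU left
host 5: place 20 vCPU, 28 vCPU left
host 5: place 20 vCPU, 8 vCPU left
host 6: place 18 vCPU, 30 vCPU left

6 hosts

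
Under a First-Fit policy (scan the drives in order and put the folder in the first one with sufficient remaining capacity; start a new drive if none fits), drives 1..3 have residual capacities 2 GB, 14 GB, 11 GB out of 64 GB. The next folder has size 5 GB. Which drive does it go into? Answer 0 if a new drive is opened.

2

Drives with room: drive 2 (14 GB), drive 3 (11 GB).
The first with room is drive 2.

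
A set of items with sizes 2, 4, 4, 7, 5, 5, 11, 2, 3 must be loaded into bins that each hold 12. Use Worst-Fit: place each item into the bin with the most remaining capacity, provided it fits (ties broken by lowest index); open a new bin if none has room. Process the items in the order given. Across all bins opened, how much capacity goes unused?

Put 2 in bin 1; 10 remain.
Put 4 in bin 1; 6 remain.
Put 4 in bin 1; 2 remain.
Put 7 in bin 2; 5 remain.
Put 5 in bin 2; 0 remain.
Put 5 in bin 3; 7 remain.
Put 11 in bin 4; 1 remain.
Put 2 in bin 3; 5 remain.
Put 3 in bin 3; 2 remain.
4 bins × 12 = 48; used 43; unused 5.

5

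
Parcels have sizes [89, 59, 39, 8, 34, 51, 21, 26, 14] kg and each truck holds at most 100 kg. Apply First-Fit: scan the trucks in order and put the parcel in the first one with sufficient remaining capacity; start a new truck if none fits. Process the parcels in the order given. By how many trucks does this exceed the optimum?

0

First-Fit: [89,8] [59,39] [34,51,14] [21,26] → 4 trucks.
Total size 341 kg; any packing needs at least ⌈341/100⌉ = 4 trucks.
So 4 is already optimal.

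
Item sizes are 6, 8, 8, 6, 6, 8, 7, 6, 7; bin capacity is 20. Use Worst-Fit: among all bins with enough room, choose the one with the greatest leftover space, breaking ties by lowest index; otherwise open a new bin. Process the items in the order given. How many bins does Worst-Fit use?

bin 1: place 6, 14 left
bin 1: place 8, 6 left
bin 2: place 8, 12 left
bin 2: place 6, 6 left
bin 1: place 6, 0 left
bin 3: place 8, 12 left
bin 3: place 7, 5 left
bin 2: place 6, 0 left
bin 4: place 7, 13 left
Final bins: [6,8,6] [8,6,6] [8,7] [7].

4 bins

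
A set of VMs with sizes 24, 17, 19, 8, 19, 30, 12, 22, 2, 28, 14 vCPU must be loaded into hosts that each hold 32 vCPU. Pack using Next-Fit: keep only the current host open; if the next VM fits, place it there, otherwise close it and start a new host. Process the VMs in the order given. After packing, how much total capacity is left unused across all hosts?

host 1: place 24 vCPU, 8 vCPU left
host 2: place 17 vCPU, 15 vCPU left
host 3: place 19 vCPU, 13 vCPU left
host 3: place 8 vCPU, 5 vCPU left
host 4: place 19 vCPU, 13 vCPU left
host 5: place 30 vCPU, 2 vCPU left
host 6: place 12 vCPU, 20 vCPU left
host 7: place 22 vCPU, 10 vCPU left
host 7: place 2 vCPU, 8 vCPU left
host 8: place 28 vCPU, 4 vCPU left
host 9: place 14 vCPU, 18 vCPU left
9 hosts × 32 vCPU = 288 vCPU; used 195 vCPU; unused 93 vCPU.

93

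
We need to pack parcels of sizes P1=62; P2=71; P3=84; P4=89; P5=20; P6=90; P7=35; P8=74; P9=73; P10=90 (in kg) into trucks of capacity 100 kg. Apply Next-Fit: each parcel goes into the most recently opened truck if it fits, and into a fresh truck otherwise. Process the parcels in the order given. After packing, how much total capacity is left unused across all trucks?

312

truck 1: place P1 (62 kg), 38 kg left
truck 2: place P2 (71 kg), 29 kg left
truck 3: place P3 (84 kg), 16 kg left
truck 4: place P4 (89 kg), 11 kg left
truck 5: place P5 (20 kg), 80 kg left
truck 6: place P6 (90 kg), 10 kg left
truck 7: place P7 (35 kg), 65 kg left
truck 8: place P8 (74 kg), 26 kg left
truck 9: place P9 (73 kg), 27 kg left
truck 10: place P10 (90 kg), 10 kg left
10 trucks × 100 kg = 1000 kg; used 688 kg; unused 312 kg.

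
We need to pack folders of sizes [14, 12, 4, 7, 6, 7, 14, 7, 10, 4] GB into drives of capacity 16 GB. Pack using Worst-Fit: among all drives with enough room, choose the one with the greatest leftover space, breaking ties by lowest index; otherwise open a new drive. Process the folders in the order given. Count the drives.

6

drive 1: place 14 GB, 2 GB left
drive 2: place 12 GB, 4 GB left
drive 2: place 4 GB, 0 GB left
drive 3: place 7 GB, 9 GB left
drive 3: place 6 GB, 3 GB left
drive 4: place 7 GB, 9 GB left
drive 5: place 14 GB, 2 GB left
drive 4: place 7 GB, 2 GB left
drive 6: place 10 GB, 6 GB left
drive 6: place 4 GB, 2 GB left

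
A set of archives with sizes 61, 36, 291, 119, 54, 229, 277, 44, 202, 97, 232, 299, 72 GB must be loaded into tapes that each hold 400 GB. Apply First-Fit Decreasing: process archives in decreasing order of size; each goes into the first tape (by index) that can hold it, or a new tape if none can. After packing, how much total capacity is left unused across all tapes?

387

Sorted descending: 299, 291, 277, 232, 229, 202, 119, 97, 72, 61, 54, 44, 36.
299 GB → tape 1 (remaining 101 GB)
291 GB → tape 2 (remaining 109 GB)
277 GB → tape 3 (remaining 123 GB)
232 GB → tape 4 (remaining 168 GB)
229 GB → tape 5 (remaining 171 GB)
202 GB → tape 6 (remaining 198 GB)
119 GB → tape 3 (remaining 4 GB)
97 GB → tape 1 (remaining 4 GB)
72 GB → tape 2 (remaining 37 GB)
61 GB → tape 4 (remaining 107 GB)
54 GB → tape 4 (remaining 53 GB)
44 GB → tape 4 (remaining 9 GB)
36 GB → tape 2 (remaining 1 GB)
6 tapes × 400 GB = 2400 GB; used 2013 GB; unused 387 GB.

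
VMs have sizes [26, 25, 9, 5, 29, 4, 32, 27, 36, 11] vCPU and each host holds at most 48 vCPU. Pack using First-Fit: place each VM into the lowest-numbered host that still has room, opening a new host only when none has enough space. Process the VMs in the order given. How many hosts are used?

Put 26 vCPU in host 1; 22 vCPU remain.
Put 25 vCPU in host 2; 23 vCPU remain.
Put 9 vCPU in host 1; 13 vCPU remain.
Put 5 vCPU in host 1; 8 vCPU remain.
Put 29 vCPU in host 3; 19 vCPU remain.
Put 4 vCPU in host 1; 4 vCPU remain.
Put 32 vCPU in host 4; 16 vCPU remain.
Put 27 vCPU in host 5; 21 vCPU remain.
Put 36 vCPU in host 6; 12 vCPU remain.
Put 11 vCPU in host 2; 12 vCPU remain.
Final hosts: [26,9,5,4] [25,11] [29] [32] [27] [36].

6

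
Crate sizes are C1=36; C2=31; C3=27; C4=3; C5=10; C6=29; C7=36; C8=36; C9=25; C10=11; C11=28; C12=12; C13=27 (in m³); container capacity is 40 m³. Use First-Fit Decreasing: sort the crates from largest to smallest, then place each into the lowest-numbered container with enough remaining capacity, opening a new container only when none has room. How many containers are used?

9

Sorted descending: 36, 36, 36, 31, 29, 28, 27, 27, 25, 12, 11, 10, 3.
container 1: place 36 m³, 4 m³ left
container 2: place 36 m³, 4 m³ left
container 3: place 36 m³, 4 m³ left
container 4: place 31 m³, 9 m³ left
container 5: place 29 m³, 11 m³ left
container 6: place 28 m³, 12 m³ left
container 7: place 27 m³, 13 m³ left
container 8: place 27 m³, 13 m³ left
container 9: place 25 m³, 15 m³ left
container 6: place 12 m³, 0 m³ left
container 5: place 11 m³, 0 m³ left
container 7: place 10 m³, 3 m³ left
container 1: place 3 m³, 1 m³ left
Final containers: [36,3] [36] [36] [31] [29,11] [28,12] [27,10] [27] [25].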